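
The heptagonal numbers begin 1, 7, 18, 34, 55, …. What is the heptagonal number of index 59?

The 59th heptagonal number is n(5n−3)/2 with n = 59.
59·(5·59 − 3)/2 = 59·292/2 = 59·146 = 8614.

8614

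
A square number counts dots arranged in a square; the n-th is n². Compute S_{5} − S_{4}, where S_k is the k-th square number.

9

n² − (n−1)² = 2n − 1, so 5² − 4² = 2·5 − 1 = 9.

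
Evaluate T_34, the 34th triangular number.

595

34·35/2 = 1190/2 = 595.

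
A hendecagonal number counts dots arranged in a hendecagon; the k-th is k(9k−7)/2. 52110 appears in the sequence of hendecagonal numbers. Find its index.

Set n(9n−7)/2 = 52110, giving 9n² − 7n − 104220 = 0.
The discriminant is 49 + 72·52110 = 3751969, and √3751969 = 1937.
So n = (7 + 1937) / 18 = 1944/18 = 108.
Check: 108·(9·108 − 7)/2 = 52110. ✓

108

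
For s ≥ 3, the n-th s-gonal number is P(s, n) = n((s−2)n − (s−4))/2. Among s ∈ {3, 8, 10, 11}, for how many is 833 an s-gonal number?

s = 3: P(3, 40) = 820 and P(3, 41) = 861; 833 is not s-gonal.
s = 8: P(8, 17) = 833. ✓
s = 10: P(10, 14) = 742 and P(10, 15) = 855; 833 is not s-gonal.
s = 11: P(11, 14) = 833. ✓
Hits: s ∈ {8, 11} → 2.

2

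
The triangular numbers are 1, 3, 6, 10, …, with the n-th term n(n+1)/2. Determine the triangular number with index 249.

31125

249·250/2 = 62250/2 = 31125.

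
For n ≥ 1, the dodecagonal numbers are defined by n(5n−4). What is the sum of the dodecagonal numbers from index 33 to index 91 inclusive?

1204898

Σ i(5i−4) = 5Σi² − 4Σi over i = 33..91.
Σi = 4186 − 528 = 3658 and Σi² = 255346 − 11440 = 243906.
5·243906 − 4·3658 = 1204898.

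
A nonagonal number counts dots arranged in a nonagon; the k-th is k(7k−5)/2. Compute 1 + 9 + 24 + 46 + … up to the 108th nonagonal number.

1475424

Σ i(7i−5)/2 = (7Σi² − 5Σi) / 2 over i = 1..108.
Σi = 5886 and Σi² = 425754.
(7·425754 − 5·5886) / 2 = 2950848/2 = 1475424.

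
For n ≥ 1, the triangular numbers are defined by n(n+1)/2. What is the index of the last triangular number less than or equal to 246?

Solve n(n+1)/2 ≤ 246 for integer n.
n = 21 gives 231 ≤ 246, while n = 22 gives 253 > 246; so the answer is index 21.

21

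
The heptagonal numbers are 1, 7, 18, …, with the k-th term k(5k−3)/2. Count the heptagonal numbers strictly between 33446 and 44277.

The n-th heptagonal number is n(5n−3)/2.
Smallest index with value > 33446: n = 116 (giving 33466).
Largest index with value < 44277: n = 133 (giving 44023).
Indices 116 through 133: 18 terms.

18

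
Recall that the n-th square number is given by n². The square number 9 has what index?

3

We need n² = 9, so n = √9 = 3.
Check: 3² = 9. ✓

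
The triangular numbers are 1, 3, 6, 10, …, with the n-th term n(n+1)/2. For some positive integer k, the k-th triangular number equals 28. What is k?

Set n(n+1)/2 = 28, giving n² + n − 56 = 0.
The discriminant is 1 + 8·28 = 225, and √225 = 15.
So n = (-1 + 15) / 2 = 14/2 = 7.

7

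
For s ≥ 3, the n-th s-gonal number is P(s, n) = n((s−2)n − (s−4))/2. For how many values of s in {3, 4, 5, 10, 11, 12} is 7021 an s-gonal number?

1

s = 3: P(3, 118) = 7021. ✓
s = 4: P(4, 83) = 6889 and P(4, 84) = 7056; 7021 is not s-gonal.
s = 5: P(5, 68) = 6902 and P(5, 69) = 7107; 7021 is not s-gonal.
s = 10: P(10, 42) = 6930 and P(10, 43) = 7267; 7021 is not s-gonal.
s = 11: P(11, 39) = 6708 and P(11, 40) = 7060; 7021 is not s-gonal.
s = 12: P(12, 37) = 6697 and P(12, 38) = 7068; 7021 is not s-gonal.
Hits: s ∈ {3} → 1.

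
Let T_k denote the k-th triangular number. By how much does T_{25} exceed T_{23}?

25·26/2 = 325 and 23·24/2 = 276.
Difference: 325 − 276 = 49.

49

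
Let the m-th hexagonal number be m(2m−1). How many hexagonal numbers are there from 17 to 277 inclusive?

The n-th hexagonal number is n(2n−1).
Smallest index with value ≥ 17: n = 4 (giving 28).
Largest index with value ≤ 277: n = 12 (giving 276).
Indices 4 through 12: 9 terms.

9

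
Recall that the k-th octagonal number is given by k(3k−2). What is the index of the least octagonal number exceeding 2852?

Solve n(3n−2) > 2852 for integer n.
The largest n with value ≤ 2852 is 31 (since 2821 ≤ 2852 < 3008), so the first above is n = 32, value 3008.

32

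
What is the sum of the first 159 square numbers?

1352560

Σ_{i=1}^{159} i² = 159·160·319/6 = 1352560.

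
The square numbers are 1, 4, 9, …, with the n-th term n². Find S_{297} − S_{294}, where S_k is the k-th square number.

297² = 88209 and 294² = 86436.
Difference: 88209 − 86436 = 1773.

1773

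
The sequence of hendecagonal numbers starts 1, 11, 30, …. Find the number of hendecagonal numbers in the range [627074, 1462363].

The n-th hendecagonal number is n(9n−7)/2.
Smallest index with value ≥ 627074: n = 374 (giving 628133).
Largest index with value ≤ 1462363: n = 570 (giving 1460055).
Indices 374 through 570: 197 terms.

197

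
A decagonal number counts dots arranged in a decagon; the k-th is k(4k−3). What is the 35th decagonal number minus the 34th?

Consecutive decagonal numbers differ by 8n − 7: here 8·35 − 7 = 273.

273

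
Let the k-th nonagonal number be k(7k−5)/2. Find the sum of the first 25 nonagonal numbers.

Σ i(7i−5)/2 = (7Σi² − 5Σi) / 2 over i = 1..25.
Σi = 325 and Σi² = 5525.
(7·5525 − 5·325) / 2 = 37050/2 = 18525.

18525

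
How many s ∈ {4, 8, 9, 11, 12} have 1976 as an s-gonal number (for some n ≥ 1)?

1

s = 4: P(4, 44) = 1936 and P(4, 45) = 2025; 1976 is not s-gonal.
s = 8: P(8, 26) = 1976. ✓
s = 9: P(9, 24) = 1956 and P(9, 25) = 2125; 1976 is not s-gonal.
s = 11: P(11, 21) = 1911 and P(11, 22) = 2101; 1976 is not s-gonal.
s = 12: P(12, 20) = 1920 and P(12, 21) = 2121; 1976 is not s-gonal.
Hits: s ∈ {8} → 1.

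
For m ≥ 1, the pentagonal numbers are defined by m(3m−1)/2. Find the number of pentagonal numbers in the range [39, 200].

6

The n-th pentagonal number is n(3n−1)/2.
Smallest index with value ≥ 39: n = 6 (giving 51).
Largest index with value ≤ 200: n = 11 (giving 176).
Indices 6 through 11: 6 terms.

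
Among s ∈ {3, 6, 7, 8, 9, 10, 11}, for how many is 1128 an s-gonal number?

s = 3: P(3, 47) = 1128. ✓
s = 6: P(6, 24) = 1128. ✓
s = 7: P(7, 21) = 1071 and P(7, 22) = 1177; 1128 is not s-gonal.
s = 8: P(8, 19) = 1045 and P(8, 20) = 1160; 1128 is not s-gonal.
s = 9: P(9, 18) = 1089 and P(9, 19) = 1216; 1128 is not s-gonal.
s = 10: P(10, 17) = 1105 and P(10, 18) = 1242; 1128 is not s-gonal.
s = 11: P(11, 16) = 1096 and P(11, 17) = 1241; 1128 is not s-gonal.
Hits: s ∈ {3, 6} → 2.

2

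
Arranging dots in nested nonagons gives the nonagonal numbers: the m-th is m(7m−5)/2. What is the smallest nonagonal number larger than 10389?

Solve n(7n−5)/2 > 10389 for integer n.
The largest n with value ≤ 10389 is 54 (since 10071 ≤ 10389 < 10450), so the first above is n = 55, value 10450.

10450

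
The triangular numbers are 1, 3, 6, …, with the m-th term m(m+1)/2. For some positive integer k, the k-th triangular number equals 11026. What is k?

Set n(n+1)/2 = 11026, giving n² + n − 22052 = 0.
So n = (-1 + 297) / 2 = 296/2 = 148.

148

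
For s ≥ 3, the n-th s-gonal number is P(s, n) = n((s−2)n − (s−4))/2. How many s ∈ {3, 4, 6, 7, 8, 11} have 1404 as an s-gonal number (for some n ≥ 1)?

1

s = 3: P(3, 52) = 1378 and P(3, 53) = 1431; 1404 is not s-gonal.
s = 4: P(4, 37) = 1369 and P(4, 38) = 1444; 1404 is not s-gonal.
s = 6: P(6, 26) = 1326 and P(6, 27) = 1431; 1404 is not s-gonal.
s = 7: P(7, 24) = 1404. ✓
s = 8: P(8, 21) = 1281 and P(8, 22) = 1408; 1404 is not s-gonal.
s = 11: P(11, 18) = 1395 and P(11, 19) = 1558; 1404 is not s-gonal.
Hits: s ∈ {7} → 1.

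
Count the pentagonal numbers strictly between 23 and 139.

5

The n-th pentagonal number is n(3n−1)/2.
Smallest index with value > 23: n = 5 (giving 35).
Largest index with value < 139: n = 9 (giving 117).
Indices 5 through 9: 5 terms.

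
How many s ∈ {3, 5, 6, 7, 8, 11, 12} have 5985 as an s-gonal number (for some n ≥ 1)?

2

s = 3: P(3, 108) = 5886 and P(3, 109) = 5995; 5985 is not s-gonal.
s = 5: P(5, 63) = 5922 and P(5, 64) = 6112; 5985 is not s-gonal.
s = 6: P(6, 54) = 5778 and P(6, 55) = 5995; 5985 is not s-gonal.
s = 7: P(7, 49) = 5929 and P(7, 50) = 6175; 5985 is not s-gonal.
s = 8: P(8, 45) = 5985. ✓
s = 11: P(11, 36) = 5706 and P(11, 37) = 6031; 5985 is not s-gonal.
s = 12: P(12, 35) = 5985. ✓
Hits: s ∈ {8, 12} → 2.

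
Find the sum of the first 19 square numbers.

2470

Σ_{i=1}^{19} i² = 19·20·39/6 = 2470.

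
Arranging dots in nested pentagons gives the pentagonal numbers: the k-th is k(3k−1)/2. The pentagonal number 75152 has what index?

Set n(3n−1)/2 = 75152, giving 3n² − n − 150304 = 0.
So n = (1 + 1343) / 6 = 1344/6 = 224.
Check: 224·(3·224 − 1)/2 = 75152. ✓

224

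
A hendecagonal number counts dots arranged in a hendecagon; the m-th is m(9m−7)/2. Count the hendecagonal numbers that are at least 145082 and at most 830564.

251

The n-th hendecagonal number is n(9n−7)/2.
Smallest index with value ≥ 145082: n = 180 (giving 145170).
Largest index with value ≤ 830564: n = 430 (giving 830545).
Indices 180 through 430: 251 terms.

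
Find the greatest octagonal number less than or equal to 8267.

8008

Solve n(3n−2) ≤ 8267 for integer n.
n = 52 gives 8008 ≤ 8267, while n = 53 gives 8321 > 8267; so the answer is 8008.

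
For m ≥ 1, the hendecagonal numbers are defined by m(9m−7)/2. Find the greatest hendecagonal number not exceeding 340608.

Solve n(9n−7)/2 ≤ 340608 for integer n.
n = 275 gives 339350 ≤ 340608, while n = 276 gives 341826 > 340608; so the answer is 339350.

339350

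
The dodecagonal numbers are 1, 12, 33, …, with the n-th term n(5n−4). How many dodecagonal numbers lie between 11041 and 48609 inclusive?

52

The n-th dodecagonal number is n(5n−4).
Smallest index with value ≥ 11041: n = 48 (giving 11328).
Largest index with value ≤ 48609: n = 99 (giving 48609).
Indices 48 through 99: 52 terms.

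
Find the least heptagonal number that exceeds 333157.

334341

Solve n(5n−3)/2 > 333157 for integer n.
The largest n with value ≤ 333157 is 365 (since 332515 ≤ 333157 < 334341), so the first above is n = 366, value 334341.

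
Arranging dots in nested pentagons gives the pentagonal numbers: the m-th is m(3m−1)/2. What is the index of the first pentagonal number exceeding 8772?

Solve n(3n−1)/2 > 8772 for integer n.
The largest n with value ≤ 8772 is 76 (since 8626 ≤ 8772 < 8855), so the first above is n = 77, value 8855.

77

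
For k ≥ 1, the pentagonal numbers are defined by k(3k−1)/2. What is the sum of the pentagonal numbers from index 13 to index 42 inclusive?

36990

Σ i(3i−1)/2 = (3Σi² − Σi) / 2 over i = 13..42.
Σi = 903 − 78 = 825 and Σi² = 25585 − 650 = 24935.
(3·24935 − 1·825) / 2 = 73980/2 = 36990.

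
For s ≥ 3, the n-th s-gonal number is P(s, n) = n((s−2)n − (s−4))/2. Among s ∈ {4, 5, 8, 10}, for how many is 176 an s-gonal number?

2

s = 4: P(4, 13) = 169 and P(4, 14) = 196; 176 is not s-gonal.
s = 5: P(5, 11) = 176. ✓
s = 8: P(8, 8) = 176. ✓
s = 10: P(10, 7) = 175 and P(10, 8) = 232; 176 is not s-gonal.
Hits: s ∈ {5, 8} → 2.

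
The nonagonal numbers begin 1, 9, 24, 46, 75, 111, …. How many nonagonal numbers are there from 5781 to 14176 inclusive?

The n-th nonagonal number is n(7n−5)/2.
Smallest index with value ≥ 5781: n = 41 (giving 5781).
Largest index with value ≤ 14176: n = 64 (giving 14176).
Indices 41 through 64: 24 terms.

24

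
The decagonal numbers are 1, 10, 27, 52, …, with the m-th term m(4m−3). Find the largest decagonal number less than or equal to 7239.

6930

Solve n(4n−3) ≤ 7239 for integer n.
n = 42 gives 6930 ≤ 7239, while n = 43 gives 7267 > 7239; so the answer is 6930.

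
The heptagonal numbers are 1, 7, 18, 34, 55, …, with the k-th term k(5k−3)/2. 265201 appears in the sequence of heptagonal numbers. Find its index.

326

Set n(5n−3)/2 = 265201, giving 5n² − 3n − 530402 = 0.
So n = (3 + 3257) / 10 = 3260/10 = 326.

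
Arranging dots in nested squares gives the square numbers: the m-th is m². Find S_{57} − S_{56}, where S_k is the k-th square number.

113

n² − (n−1)² = 2n − 1, so 57² − 56² = 2·57 − 1 = 113.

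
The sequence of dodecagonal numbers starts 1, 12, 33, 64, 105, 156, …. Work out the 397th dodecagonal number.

The 397th dodecagonal number is n(5n−4) with n = 397.
397·(5·397 − 4) = 397·1981 = 786457.

786457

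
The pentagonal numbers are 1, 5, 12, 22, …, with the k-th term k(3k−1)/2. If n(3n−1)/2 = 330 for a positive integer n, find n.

Set n(3n−1)/2 = 330, giving 3n² − n − 660 = 0.
The discriminant is 1 + 24·330 = 7921, and √7921 = 89.
So n = (1 + 89) / 6 = 90/6 = 15.

15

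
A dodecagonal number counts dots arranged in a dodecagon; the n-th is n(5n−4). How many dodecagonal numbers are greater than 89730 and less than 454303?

167

The n-th dodecagonal number is n(5n−4).
Smallest index with value > 89730: n = 135 (giving 90585).
Largest index with value < 454303: n = 301 (giving 451801).
Indices 135 through 301: 167 terms.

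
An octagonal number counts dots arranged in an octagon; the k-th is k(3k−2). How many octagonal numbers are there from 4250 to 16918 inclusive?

The n-th octagonal number is n(3n−2).
Smallest index with value ≥ 4250: n = 38 (giving 4256).
Largest index with value ≤ 16918: n = 75 (giving 16725).
Indices 38 through 75: 38 terms.

38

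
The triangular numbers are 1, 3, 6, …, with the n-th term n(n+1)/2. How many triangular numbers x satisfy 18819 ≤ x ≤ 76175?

196

The n-th triangular number is n(n+1)/2.
Smallest index with value ≥ 18819: n = 194 (giving 18915).
Largest index with value ≤ 76175: n = 389 (giving 75855).
Indices 194 through 389: 196 terms.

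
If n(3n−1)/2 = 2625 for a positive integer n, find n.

42

Set n(3n−1)/2 = 2625, giving 3n² − n − 5250 = 0.
The discriminant is 1 + 24·2625 = 63001, and √63001 = 251.
So n = (1 + 251) / 6 = 252/6 = 42.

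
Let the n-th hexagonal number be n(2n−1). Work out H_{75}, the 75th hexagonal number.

The 75th hexagonal number is n(2n−1) with n = 75.
75·(2·75 − 1) = 75·149 = 11175.

11175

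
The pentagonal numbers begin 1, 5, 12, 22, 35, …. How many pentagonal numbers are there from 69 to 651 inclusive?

The n-th pentagonal number is n(3n−1)/2.
Smallest index with value ≥ 69: n = 7 (giving 70).
Largest index with value ≤ 651: n = 21 (giving 651).
Indices 7 through 21: 15 terms.

15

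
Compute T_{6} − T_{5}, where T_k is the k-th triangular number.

6

Consecutive triangular numbers differ by n: T_{6} − T_{5} = 6.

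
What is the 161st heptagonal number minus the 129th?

161·(5·161 − 3)/2 = 64561 and 129·(5·129 − 3)/2 = 41409.
Difference: 64561 − 41409 = 23152.

23152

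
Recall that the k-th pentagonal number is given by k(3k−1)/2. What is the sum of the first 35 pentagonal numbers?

22050

Σ i(3i−1)/2 = (3Σi² − Σi) / 2 over i = 1..35.
Σi = 630 and Σi² = 14910.
(3·14910 − 1·630) / 2 = 44100/2 = 22050.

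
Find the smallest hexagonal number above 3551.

Solve n(2n−1) > 3551 for integer n.
The largest n with value ≤ 3551 is 42 (since 3486 ≤ 3551 < 3655), so the first above is n = 43, value 3655.

3655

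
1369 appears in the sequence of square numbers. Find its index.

37

We need n² = 1369, so n = √1369 = 37.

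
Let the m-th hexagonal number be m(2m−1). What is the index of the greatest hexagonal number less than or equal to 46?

Solve n(2n−1) ≤ 46 for integer n.
n = 5 gives 45 ≤ 46, while n = 6 gives 66 > 46; so the answer is index 5.

5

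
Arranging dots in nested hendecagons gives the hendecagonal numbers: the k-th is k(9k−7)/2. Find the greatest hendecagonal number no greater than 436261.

434156

Solve n(9n−7)/2 ≤ 436261 for integer n.
n = 311 gives 434156 ≤ 436261, while n = 312 gives 436956 > 436261; so the answer is 434156.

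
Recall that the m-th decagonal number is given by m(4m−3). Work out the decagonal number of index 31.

31·(4·31 − 3) = 31·121 = 3751.

3751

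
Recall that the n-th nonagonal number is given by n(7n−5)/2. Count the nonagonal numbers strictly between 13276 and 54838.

64

The n-th nonagonal number is n(7n−5)/2.
Smallest index with value > 13276: n = 62 (giving 13299).
Largest index with value < 54838: n = 125 (giving 54375).
Indices 62 through 125: 64 terms.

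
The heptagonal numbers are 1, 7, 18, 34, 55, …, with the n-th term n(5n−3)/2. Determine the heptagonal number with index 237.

140067

237·(5·237 − 3)/2 = 237·1182/2 = 237·591 = 140067.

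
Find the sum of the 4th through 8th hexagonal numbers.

350

Σ i(2i−1) = 2Σi² − Σi over i = 4..8.
Σi = 36 − 6 = 30 and Σi² = 204 − 14 = 190.
2·190 − 1·30 = 350.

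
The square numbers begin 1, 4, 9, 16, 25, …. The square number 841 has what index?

We need n² = 841, so n = √841 = 29.
Check: 29² = 841. ✓

29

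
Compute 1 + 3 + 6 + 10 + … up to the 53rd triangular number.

Σ i(i+1)/2 = (Σi² + Σi) / 2 over i = 1..53.
Σi = 1431 and Σi² = 51039.
(1·51039 + 1·1431) / 2 = 52470/2 = 26235.

26235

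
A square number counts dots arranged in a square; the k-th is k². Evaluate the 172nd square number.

29584

The 172nd square number is n² with n = 172.
172² = 29584.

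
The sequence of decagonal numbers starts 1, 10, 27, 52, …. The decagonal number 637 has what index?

Set n(4n−3) = 637, giving 4n² − 3n − 637 = 0.
The discriminant is 9 + 16·637 = 10201, and √10201 = 101.
So n = (3 + 101) / 8 = 104/8 = 13.
Check: 13·(4·13 − 3) = 637. ✓

13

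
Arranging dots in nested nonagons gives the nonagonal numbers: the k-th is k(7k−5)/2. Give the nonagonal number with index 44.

6666

44·(7·44 − 5)/2 = 44·303/2 = 6666.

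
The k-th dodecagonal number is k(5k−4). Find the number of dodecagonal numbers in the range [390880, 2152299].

The n-th dodecagonal number is n(5n−4).
Smallest index with value ≥ 390880: n = 280 (giving 390880).
Largest index with value ≤ 2152299: n = 656 (giving 2149056).
Indices 280 through 656: 377 terms.

377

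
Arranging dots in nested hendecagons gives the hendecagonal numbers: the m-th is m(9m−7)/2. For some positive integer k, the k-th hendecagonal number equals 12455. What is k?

53

Set n(9n−7)/2 = 12455, giving 9n² − 7n − 24910 = 0.
So n = (7 + 947) / 18 = 954/18 = 53.
Check: 53·(9·53 − 7)/2 = 12455. ✓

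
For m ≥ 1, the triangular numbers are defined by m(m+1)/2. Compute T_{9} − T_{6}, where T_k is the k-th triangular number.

24

9·10/2 = 45 and 6·7/2 = 21.
Difference: 45 − 21 = 24.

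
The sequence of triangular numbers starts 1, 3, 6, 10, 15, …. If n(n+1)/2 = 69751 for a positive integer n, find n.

Set n(n+1)/2 = 69751, giving n² + n − 139502 = 0.
The discriminant is 1 + 8·69751 = 558009, and √558009 = 747.
So n = (-1 + 747) / 2 = 746/2 = 373.

373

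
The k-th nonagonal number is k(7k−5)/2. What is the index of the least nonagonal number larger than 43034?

Solve n(7n−5)/2 > 43034 for integer n.
The largest n with value ≤ 43034 is 111 (since 42846 ≤ 43034 < 43624), so the first above is n = 112, value 43624.

112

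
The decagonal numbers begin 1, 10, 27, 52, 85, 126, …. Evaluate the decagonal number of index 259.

267547

The 259th decagonal number is n(4n−3) with n = 259.
259·(4·259 − 3) = 259·1033 = 267547.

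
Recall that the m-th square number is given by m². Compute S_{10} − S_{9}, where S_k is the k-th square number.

19

n² − (n−1)² = 2n − 1, so 10² − 9² = 2·10 − 1 = 19.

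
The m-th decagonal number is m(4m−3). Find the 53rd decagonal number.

11077

53·(4·53 − 3) = 53·209 = 11077.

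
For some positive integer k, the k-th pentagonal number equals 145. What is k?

10

Set n(3n−1)/2 = 145, giving 3n² − n − 290 = 0.
The discriminant is 1 + 24·145 = 3481, and √3481 = 59.
So n = (1 + 59) / 6 = 60/6 = 10.
Check: 10·(3·10 − 1)/2 = 145. ✓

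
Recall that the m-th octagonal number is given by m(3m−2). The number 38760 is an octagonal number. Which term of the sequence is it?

114

Set n(3n−2) = 38760, giving 3n² − 2n − 38760 = 0.
The discriminant is 4 + 12·38760 = 465124, and √465124 = 682.
So n = (2 + 682) / 6 = 684/6 = 114.
Check: 114·(3·114 − 2) = 38760. ✓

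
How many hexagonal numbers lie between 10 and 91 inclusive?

The n-th hexagonal number is n(2n−1).
Smallest index with value ≥ 10: n = 3 (giving 15).
Largest index with value ≤ 91: n = 7 (giving 91).
Indices 3 through 7: 5 terms.

5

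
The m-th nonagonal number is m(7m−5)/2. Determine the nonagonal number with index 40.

40·(7·40 − 5)/2 = 40·275/2 = 5500.

5500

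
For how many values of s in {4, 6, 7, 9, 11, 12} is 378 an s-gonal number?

1

s = 4: P(4, 19) = 361 and P(4, 20) = 400; 378 is not s-gonal.
s = 6: P(6, 14) = 378. ✓
s = 7: P(7, 12) = 342 and P(7, 13) = 403; 378 is not s-gonal.
s = 9: P(9, 10) = 325 and P(9, 11) = 396; 378 is not s-gonal.
s = 11: P(11, 9) = 333 and P(11, 10) = 415; 378 is not s-gonal.
s = 12: P(12, 9) = 369 and P(12, 10) = 460; 378 is not s-gonal.
Hits: s ∈ {6} → 1.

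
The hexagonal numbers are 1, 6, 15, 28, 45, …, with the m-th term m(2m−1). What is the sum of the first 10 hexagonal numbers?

Σ i(2i−1) = 2Σi² − Σi over i = 1..10.
Σi = 55 and Σi² = 385.
2·385 − 1·55 = 715.

715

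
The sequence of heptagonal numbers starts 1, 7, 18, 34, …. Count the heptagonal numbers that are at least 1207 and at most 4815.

22

The n-th heptagonal number is n(5n−3)/2.
Smallest index with value ≥ 1207: n = 23 (giving 1288).
Largest index with value ≤ 4815: n = 44 (giving 4774).
Indices 23 through 44: 22 terms.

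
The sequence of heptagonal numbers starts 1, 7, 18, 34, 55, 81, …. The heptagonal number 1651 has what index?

26

Set n(5n−3)/2 = 1651, giving 5n² − 3n − 3302 = 0.
The discriminant is 9 + 40·1651 = 66049, and √66049 = 257.
So n = (3 + 257) / 10 = 260/10 = 26.
Check: 26·(5·26 − 3)/2 = 1651. ✓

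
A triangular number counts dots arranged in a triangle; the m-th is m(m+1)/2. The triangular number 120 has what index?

Set n(n+1)/2 = 120, giving n² + n − 240 = 0.
The discriminant is 1 + 8·120 = 961, and √961 = 31.
So n = (-1 + 31) / 2 = 30/2 = 15.
Check: 15·16/2 = 120. ✓

15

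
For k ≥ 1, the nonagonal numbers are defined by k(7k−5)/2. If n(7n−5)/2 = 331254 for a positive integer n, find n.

308

Set n(7n−5)/2 = 331254, giving 7n² − 5n − 662508 = 0.
The discriminant is 25 + 56·331254 = 18550249, and √18550249 = 4307.
So n = (5 + 4307) / 14 = 4312/14 = 308.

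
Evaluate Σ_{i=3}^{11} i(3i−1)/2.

720

Σ i(3i−1)/2 = (3Σi² − Σi) / 2 over i = 3..11.
Σi = 66 − 3 = 63 and Σi² = 506 − 5 = 501.
(3·501 − 1·63) / 2 = 1440/2 = 720.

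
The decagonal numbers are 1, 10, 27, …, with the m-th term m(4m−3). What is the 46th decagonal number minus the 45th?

361

Consecutive decagonal numbers differ by 8n − 7: here 8·46 − 7 = 361.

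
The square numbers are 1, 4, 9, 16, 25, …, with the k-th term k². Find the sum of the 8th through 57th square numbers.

Σ_{i=8}^{57} i² = 63365 − 140 = 63225.

63225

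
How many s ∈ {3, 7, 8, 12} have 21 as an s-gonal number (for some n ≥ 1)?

s = 3: P(3, 6) = 21. ✓
s = 7: P(7, 3) = 18 and P(7, 4) = 34; 21 is not s-gonal.
s = 8: P(8, 3) = 21. ✓
s = 12: P(12, 2) = 12 and P(12, 3) = 33; 21 is not s-gonal.
Hits: s ∈ {3, 8} → 2.

2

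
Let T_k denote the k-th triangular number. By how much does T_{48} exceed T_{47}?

Consecutive triangular numbers differ by n: T_{48} − T_{47} = 48.

48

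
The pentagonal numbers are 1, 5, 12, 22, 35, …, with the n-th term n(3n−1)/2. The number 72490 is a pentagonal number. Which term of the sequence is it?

220

Set n(3n−1)/2 = 72490, giving 3n² − n − 144980 = 0.
So n = (1 + 1319) / 6 = 1320/6 = 220.
Check: 220·(3·220 − 1)/2 = 72490. ✓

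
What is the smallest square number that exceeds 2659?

Solve n² > 2659 for integer n.
The largest n with value ≤ 2659 is 51 (since 2601 ≤ 2659 < 2704), so the first above is n = 52, value 2704.

2704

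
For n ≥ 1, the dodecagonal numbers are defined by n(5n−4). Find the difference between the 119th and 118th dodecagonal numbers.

1181

Consecutive dodecagonal numbers differ by 10n − 9: here 10·119 − 9 = 1181.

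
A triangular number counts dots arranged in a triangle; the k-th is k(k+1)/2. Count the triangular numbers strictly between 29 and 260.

15

The n-th triangular number is n(n+1)/2.
Smallest index with value > 29: n = 8 (giving 36).
Largest index with value < 260: n = 22 (giving 253).
Indices 8 through 22: 15 terms.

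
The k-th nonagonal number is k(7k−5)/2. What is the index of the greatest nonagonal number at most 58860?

130

Solve n(7n−5)/2 ≤ 58860 for integer n.
n = 130 gives 58825 ≤ 58860, while n = 131 gives 59736 > 58860; so the answer is index 130.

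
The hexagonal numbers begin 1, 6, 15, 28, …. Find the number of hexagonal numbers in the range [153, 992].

14

The n-th hexagonal number is n(2n−1).
Smallest index with value ≥ 153: n = 9 (giving 153).
Largest index with value ≤ 992: n = 22 (giving 946).
Indices 9 through 22: 14 terms.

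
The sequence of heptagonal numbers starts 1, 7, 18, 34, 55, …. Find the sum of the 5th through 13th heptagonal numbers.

1851

Σ i(5i−3)/2 = (5Σi² − 3Σi) / 2 over i = 5..13.
Σi = 91 − 10 = 81 and Σi² = 819 − 30 = 789.
(5·789 − 3·81) / 2 = 3702/2 = 1851.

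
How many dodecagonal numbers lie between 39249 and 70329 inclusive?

The n-th dodecagonal number is n(5n−4).
Smallest index with value ≥ 39249: n = 89 (giving 39249).
Largest index with value ≤ 70329: n = 119 (giving 70329).
Indices 89 through 119: 31 terms.

31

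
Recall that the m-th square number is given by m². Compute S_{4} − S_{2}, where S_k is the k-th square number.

4² = 16 and 2² = 4.
Difference: 16 − 4 = 12.

12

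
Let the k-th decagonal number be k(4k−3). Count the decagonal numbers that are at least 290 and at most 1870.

The n-th decagonal number is n(4n−3).
Smallest index with value ≥ 290: n = 9 (giving 297).
Largest index with value ≤ 1870: n = 22 (giving 1870).
Indices 9 through 22: 14 terms.

14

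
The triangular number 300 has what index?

Set n(n+1)/2 = 300, giving n² + n − 600 = 0.
So n = (-1 + 49) / 2 = 48/2 = 24.

24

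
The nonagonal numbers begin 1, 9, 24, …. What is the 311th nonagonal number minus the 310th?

Consecutive nonagonal numbers differ by 7n − 6: here 7·311 − 6 = 2171.

2171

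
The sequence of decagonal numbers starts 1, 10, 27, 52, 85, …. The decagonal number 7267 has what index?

Set n(4n−3) = 7267, giving 4n² − 3n − 7267 = 0.
The discriminant is 9 + 16·7267 = 116281, and √116281 = 341.
So n = (3 + 341) / 8 = 344/8 = 43.

43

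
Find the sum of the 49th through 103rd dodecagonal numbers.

1640980

Σ i(5i−4) = 5Σi² − 4Σi over i = 49..103.
Σi = 5356 − 1176 = 4180 and Σi² = 369564 − 38024 = 331540.
5·331540 − 4·4180 = 1640980.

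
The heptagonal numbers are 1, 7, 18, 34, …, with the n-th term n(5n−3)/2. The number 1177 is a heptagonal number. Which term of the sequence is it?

Set n(5n−3)/2 = 1177, giving 5n² − 3n − 2354 = 0.
The discriminant is 9 + 40·1177 = 47089, and √47089 = 217.
So n = (3 + 217) / 10 = 220/10 = 22.
Check: 22·(5·22 − 3)/2 = 1177. ✓

22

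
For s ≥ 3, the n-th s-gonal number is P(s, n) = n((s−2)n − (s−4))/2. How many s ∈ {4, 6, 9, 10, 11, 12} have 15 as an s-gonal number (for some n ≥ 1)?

1

s = 4: P(4, 3) = 9 and P(4, 4) = 16; 15 is not s-gonal.
s = 6: P(6, 3) = 15. ✓
s = 9: P(9, 2) = 9 and P(9, 3) = 24; 15 is not s-gonal.
s = 10: P(10, 2) = 10 and P(10, 3) = 27; 15 is not s-gonal.
s = 11: P(11, 2) = 11 and P(11, 3) = 30; 15 is not s-gonal.
s = 12: P(12, 2) = 12 and P(12, 3) = 33; 15 is not s-gonal.
Hits: s ∈ {6} → 1.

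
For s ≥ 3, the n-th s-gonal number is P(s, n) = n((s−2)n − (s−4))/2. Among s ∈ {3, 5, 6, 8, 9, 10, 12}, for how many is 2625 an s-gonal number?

s = 3: P(3, 71) = 2556 and P(3, 72) = 2628; 2625 is not s-gonal.
s = 5: P(5, 42) = 2625. ✓
s = 6: P(6, 36) = 2556 and P(6, 37) = 2701; 2625 is not s-gonal.
s = 8: P(8, 29) = 2465 and P(8, 30) = 2640; 2625 is not s-gonal.
s = 9: P(9, 27) = 2484 and P(9, 28) = 2674; 2625 is not s-gonal.
s = 10: P(10, 25) = 2425 and P(10, 26) = 2626; 2625 is not s-gonal.
s = 12: P(12, 23) = 2553 and P(12, 24) = 2784; 2625 is not s-gonal.
Hits: s ∈ {5} → 1.

1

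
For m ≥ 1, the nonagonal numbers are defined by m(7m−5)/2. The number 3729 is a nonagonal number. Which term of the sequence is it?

Set n(7n−5)/2 = 3729, giving 7n² − 5n − 7458 = 0.
The discriminant is 25 + 56·3729 = 208849, and √208849 = 457.
So n = (5 + 457) / 14 = 462/14 = 33.
Check: 33·(7·33 − 5)/2 = 3729. ✓

33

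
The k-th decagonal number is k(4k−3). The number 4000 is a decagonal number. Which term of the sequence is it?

32

Set n(4n−3) = 4000, giving 4n² − 3n − 4000 = 0.
The discriminant is 9 + 16·4000 = 64009, and √64009 = 253.
So n = (3 + 253) / 8 = 256/8 = 32.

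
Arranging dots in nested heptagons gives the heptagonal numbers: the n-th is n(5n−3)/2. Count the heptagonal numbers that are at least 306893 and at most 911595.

254

The n-th heptagonal number is n(5n−3)/2.
Smallest index with value ≥ 306893: n = 351 (giving 307476).
Largest index with value ≤ 911595: n = 604 (giving 911134).
Indices 351 through 604: 254 terms.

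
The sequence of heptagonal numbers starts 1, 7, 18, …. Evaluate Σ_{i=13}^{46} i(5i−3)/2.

80648

Σ i(5i−3)/2 = (5Σi² − 3Σi) / 2 over i = 13..46.
Σi = 1081 − 78 = 1003 and Σi² = 33511 − 650 = 32861.
(5·32861 − 3·1003) / 2 = 161296/2 = 80648.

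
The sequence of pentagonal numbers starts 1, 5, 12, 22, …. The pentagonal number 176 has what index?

11

Set n(3n−1)/2 = 176, giving 3n² − n − 352 = 0.
The discriminant is 1 + 24·176 = 4225, and √4225 = 65.
So n = (1 + 65) / 6 = 66/6 = 11.
Check: 11·(3·11 − 1)/2 = 176. ✓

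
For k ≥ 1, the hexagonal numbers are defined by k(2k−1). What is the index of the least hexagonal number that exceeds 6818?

59

Solve n(2n−1) > 6818 for integer n.
The largest n with value ≤ 6818 is 58 (since 6670 ≤ 6818 < 6903), so the first above is n = 59, value 6903.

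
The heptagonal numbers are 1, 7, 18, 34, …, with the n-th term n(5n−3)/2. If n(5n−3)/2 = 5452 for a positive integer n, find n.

Set n(5n−3)/2 = 5452, giving 5n² − 3n − 10904 = 0.
The discriminant is 9 + 40·5452 = 218089, and √218089 = 467.
So n = (3 + 467) / 10 = 470/10 = 47.

47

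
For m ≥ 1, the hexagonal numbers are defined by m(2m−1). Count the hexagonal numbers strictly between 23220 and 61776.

67

The n-th hexagonal number is n(2n−1).
Smallest index with value > 23220: n = 109 (giving 23653).
Largest index with value < 61776: n = 175 (giving 61075).
Indices 109 through 175: 67 terms.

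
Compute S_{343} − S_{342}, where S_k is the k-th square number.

685

n² − (n−1)² = 2n − 1, so 343² − 342² = 2·343 − 1 = 685.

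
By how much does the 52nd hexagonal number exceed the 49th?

603

52·(2·52 − 1) = 5356 and 49·(2·49 − 1) = 4753.
Difference: 5356 − 4753 = 603.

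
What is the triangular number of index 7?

28

The 7th triangular number is n(n+1)/2 with n = 7.
7·8/2 = 56/2 = 28.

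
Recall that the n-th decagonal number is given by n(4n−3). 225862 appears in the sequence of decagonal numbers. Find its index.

Set n(4n−3) = 225862, giving 4n² − 3n − 225862 = 0.
The discriminant is 9 + 16·225862 = 3613801, and √3613801 = 1901.
So n = (3 + 1901) / 8 = 1904/8 = 238.
Check: 238·(4·238 − 3) = 225862. ✓

238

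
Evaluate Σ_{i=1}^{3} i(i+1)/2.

10

Σ i(i+1)/2 = (Σi² + Σi) / 2 over i = 1..3.
Σi = 6 and Σi² = 14.
(1·14 + 1·6) / 2 = 20/2 = 10.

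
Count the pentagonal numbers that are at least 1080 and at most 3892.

25

The n-th pentagonal number is n(3n−1)/2.
Smallest index with value ≥ 1080: n = 27 (giving 1080).
Largest index with value ≤ 3892: n = 51 (giving 3876).
Indices 27 through 51: 25 terms.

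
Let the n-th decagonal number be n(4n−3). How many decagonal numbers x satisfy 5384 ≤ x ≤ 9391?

The n-th decagonal number is n(4n−3).
Smallest index with value ≥ 5384: n = 38 (giving 5662).
Largest index with value ≤ 9391: n = 48 (giving 9072).
Indices 38 through 48: 11 terms.

11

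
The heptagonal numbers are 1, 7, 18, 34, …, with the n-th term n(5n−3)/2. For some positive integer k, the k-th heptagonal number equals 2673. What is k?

Set n(5n−3)/2 = 2673, giving 5n² − 3n − 5346 = 0.
So n = (3 + 327) / 10 = 330/10 = 33.

33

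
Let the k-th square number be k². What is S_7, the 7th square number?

49

7² = 49.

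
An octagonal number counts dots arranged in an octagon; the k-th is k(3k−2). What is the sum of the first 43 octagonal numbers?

Σ i(3i−2) = 3Σi² − 2Σi over i = 1..43.
Σi = 946 and Σi² = 27434.
3·27434 − 2·946 = 80410.

80410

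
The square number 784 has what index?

We need n² = 784, so n = √784 = 28.

28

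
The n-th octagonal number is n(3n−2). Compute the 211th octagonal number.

211·(3·211 − 2) = 211·631 = 133141.

133141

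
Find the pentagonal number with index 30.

1335

30·(3·30 − 1)/2 = 30·89/2 = 1335.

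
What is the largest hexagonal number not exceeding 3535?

3486

Solve n(2n−1) ≤ 3535 for integer n.
n = 42 gives 3486 ≤ 3535, while n = 43 gives 3655 > 3535; so the answer is 3486.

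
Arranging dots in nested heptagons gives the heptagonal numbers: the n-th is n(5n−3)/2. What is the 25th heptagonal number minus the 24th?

121

Consecutive heptagonal numbers differ by 5n − 4: here 5·25 − 4 = 121.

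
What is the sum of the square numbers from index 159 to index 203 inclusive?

1481835

Σ_{i=159}^{203} i² = 2809114 − 1327279 = 1481835.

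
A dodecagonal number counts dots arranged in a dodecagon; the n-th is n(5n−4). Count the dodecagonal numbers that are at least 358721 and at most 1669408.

The n-th dodecagonal number is n(5n−4).
Smallest index with value ≥ 358721: n = 269 (giving 360729).
Largest index with value ≤ 1669408: n = 578 (giving 1668108).
Indices 269 through 578: 310 terms.

310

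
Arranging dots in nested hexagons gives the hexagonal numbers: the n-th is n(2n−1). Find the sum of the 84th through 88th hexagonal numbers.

Σ i(2i−1) = 2Σi² − Σi over i = 84..88.
Σi = 3916 − 3486 = 430 and Σi² = 231044 − 194054 = 36990.
2·36990 − 1·430 = 73550.

73550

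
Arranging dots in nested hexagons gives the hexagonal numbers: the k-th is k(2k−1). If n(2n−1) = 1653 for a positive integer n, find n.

Set n(2n−1) = 1653, giving 2n² − n − 1653 = 0.
The discriminant is 1 + 8·1653 = 13225, and √13225 = 115.
So n = (1 + 115) / 4 = 116/4 = 29.
Check: 29·(2·29 − 1) = 1653. ✓

29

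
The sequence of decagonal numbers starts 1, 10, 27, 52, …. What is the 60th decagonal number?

The 60th decagonal number is n(4n−3) with n = 60.
60·(4·60 − 3) = 60·237 = 14220.

14220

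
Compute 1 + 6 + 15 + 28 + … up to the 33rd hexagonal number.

Σ i(2i−1) = 2Σi² − Σi over i = 1..33.
Σi = 561 and Σi² = 12529.
2·12529 − 1·561 = 24497.

24497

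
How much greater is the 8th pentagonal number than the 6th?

41

8·(3·8 − 1)/2 = 92 and 6·(3·6 − 1)/2 = 51.
Difference: 92 − 51 = 41.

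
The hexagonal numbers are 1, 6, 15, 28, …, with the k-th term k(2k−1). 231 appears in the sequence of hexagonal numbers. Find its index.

11

Set n(2n−1) = 231, giving 2n² − n − 231 = 0.
The discriminant is 1 + 8·231 = 1849, and √1849 = 43.
So n = (1 + 43) / 4 = 44/4 = 11.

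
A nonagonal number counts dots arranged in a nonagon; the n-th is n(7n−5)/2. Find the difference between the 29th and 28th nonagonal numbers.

197

Consecutive nonagonal numbers differ by 7n − 6: here 7·29 − 6 = 197.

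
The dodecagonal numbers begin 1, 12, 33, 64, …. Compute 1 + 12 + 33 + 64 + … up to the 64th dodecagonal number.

Σ i(5i−4) = 5Σi² − 4Σi over i = 1..64.
Σi = 2080 and Σi² = 89440.
5·89440 − 4·2080 = 438880.

438880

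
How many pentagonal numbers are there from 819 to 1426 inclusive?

8

The n-th pentagonal number is n(3n−1)/2.
Smallest index with value ≥ 819: n = 24 (giving 852).
Largest index with value ≤ 1426: n = 31 (giving 1426).
Indices 24 through 31: 8 terms.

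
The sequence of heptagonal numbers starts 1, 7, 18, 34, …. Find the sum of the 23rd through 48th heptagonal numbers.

Σ i(5i−3)/2 = (5Σi² − 3Σi) / 2 over i = 23..48.
Σi = 1176 − 253 = 923 and Σi² = 38024 − 3795 = 34229.
(5·34229 − 3·923) / 2 = 168376/2 = 84188.

84188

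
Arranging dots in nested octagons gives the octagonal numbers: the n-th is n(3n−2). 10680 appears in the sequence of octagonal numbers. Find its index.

60

Set n(3n−2) = 10680, giving 3n² − 2n − 10680 = 0.
The discriminant is 4 + 12·10680 = 128164, and √128164 = 358.
So n = (2 + 358) / 6 = 360/6 = 60.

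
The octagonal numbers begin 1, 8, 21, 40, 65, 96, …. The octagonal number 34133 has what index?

107

Set n(3n−2) = 34133, giving 3n² − 2n − 34133 = 0.
The discriminant is 4 + 12·34133 = 409600, and √409600 = 640.
So n = (2 + 640) / 6 = 642/6 = 107.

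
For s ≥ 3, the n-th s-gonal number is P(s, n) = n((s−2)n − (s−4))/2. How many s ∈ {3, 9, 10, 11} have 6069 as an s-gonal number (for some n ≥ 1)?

1

s = 3: P(3, 109) = 5995 and P(3, 110) = 6105; 6069 is not s-gonal.
s = 9: P(9, 42) = 6069. ✓
s = 10: P(10, 39) = 5967 and P(10, 40) = 6280; 6069 is not s-gonal.
s = 11: P(11, 37) = 6031 and P(11, 38) = 6365; 6069 is not s-gonal.
Hits: s ∈ {9} → 1.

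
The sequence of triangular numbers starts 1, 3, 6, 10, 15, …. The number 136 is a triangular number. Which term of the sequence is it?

16

Set n(n+1)/2 = 136, giving n² + n − 272 = 0.
The discriminant is 1 + 8·136 = 1089, and √1089 = 33.
So n = (-1 + 33) / 2 = 32/2 = 16.
Check: 16·17/2 = 136. ✓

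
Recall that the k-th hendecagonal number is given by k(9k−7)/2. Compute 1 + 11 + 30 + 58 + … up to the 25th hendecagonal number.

23725

Σ i(9i−7)/2 = (9Σi² − 7Σi) / 2 over i = 1..25.
Σi = 325 and Σi² = 5525.
(9·5525 − 7·325) / 2 = 47450/2 = 23725.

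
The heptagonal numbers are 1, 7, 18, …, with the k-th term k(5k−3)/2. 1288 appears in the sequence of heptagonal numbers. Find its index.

Set n(5n−3)/2 = 1288, giving 5n² − 3n − 2576 = 0.
The discriminant is 9 + 40·1288 = 51529, and √51529 = 227.
So n = (3 + 227) / 10 = 230/10 = 23.

23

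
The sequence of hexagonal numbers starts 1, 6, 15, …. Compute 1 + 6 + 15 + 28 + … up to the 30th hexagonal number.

18445

Σ i(2i−1) = 2Σi² − Σi over i = 1..30.
Σi = 465 and Σi² = 9455.
2·9455 − 1·465 = 18445.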